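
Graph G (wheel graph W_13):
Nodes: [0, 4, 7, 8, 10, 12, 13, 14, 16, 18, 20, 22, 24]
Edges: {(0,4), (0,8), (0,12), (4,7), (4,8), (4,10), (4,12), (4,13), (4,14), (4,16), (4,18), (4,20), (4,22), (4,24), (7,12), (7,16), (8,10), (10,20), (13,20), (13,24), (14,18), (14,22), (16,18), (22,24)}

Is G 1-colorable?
The clique on vertices [0, 4, 8] has size 3 > 1, so it alone needs 3 colors.

No, G is not 1-colorable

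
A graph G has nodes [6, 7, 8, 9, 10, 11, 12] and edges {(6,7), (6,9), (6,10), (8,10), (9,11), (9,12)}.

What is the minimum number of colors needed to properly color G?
Clique number ω(G) = 2 (lower bound: χ ≥ ω).
The graph is bipartite (no odd cycle), so 2 colors suffice: χ(G) = 2.
A valid 2-coloring: color 1: [6, 8, 11, 12]; color 2: [7, 9, 10].

χ(G) = 2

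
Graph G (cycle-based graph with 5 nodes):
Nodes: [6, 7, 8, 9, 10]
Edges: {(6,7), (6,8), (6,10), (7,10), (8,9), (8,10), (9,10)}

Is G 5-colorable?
Yes, G is 5-colorable

A valid 5-coloring: color 1: [10]; color 2: [7, 8]; color 3: [6, 9].
(χ(G) = 3 ≤ 5.)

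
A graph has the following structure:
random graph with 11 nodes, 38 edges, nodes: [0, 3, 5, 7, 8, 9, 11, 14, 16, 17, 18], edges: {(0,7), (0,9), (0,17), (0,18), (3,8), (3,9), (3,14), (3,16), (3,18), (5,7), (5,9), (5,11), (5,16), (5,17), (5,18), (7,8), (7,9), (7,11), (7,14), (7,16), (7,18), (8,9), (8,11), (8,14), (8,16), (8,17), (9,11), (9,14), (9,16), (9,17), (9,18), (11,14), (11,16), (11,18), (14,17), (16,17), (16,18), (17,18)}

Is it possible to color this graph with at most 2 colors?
The clique on vertices [5, 7, 9, 11, 16, 18] has size 6 > 2, so it alone needs 6 colors.

No, G is not 2-colorable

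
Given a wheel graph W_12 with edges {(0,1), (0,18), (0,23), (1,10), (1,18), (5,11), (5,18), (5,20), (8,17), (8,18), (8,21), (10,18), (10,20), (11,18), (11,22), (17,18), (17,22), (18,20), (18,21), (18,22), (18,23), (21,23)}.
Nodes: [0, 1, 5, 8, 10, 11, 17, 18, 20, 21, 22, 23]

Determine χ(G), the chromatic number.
χ(G) = 4

Clique number ω(G) = 3 (lower bound: χ ≥ ω).
Odd cycle [21, 23, 0, 1, 10, 20, 5, 11, 22, 17, 8] needs 3 colors (χ ≥ 3).
Vertex 18 is adjacent to every vertex of [0, 1, 5, 8, 10, 11, 17, 20, 21, 22, 23], which already need 3 colors among themselves, so 18 needs a new color (χ ≥ 4).
The coloring below uses 4 colors, so χ(G) = 4.
A valid 4-coloring: color 1: [18]; color 2: [0, 5, 10, 17, 21]; color 3: [1, 8, 11, 20, 23]; color 4: [22].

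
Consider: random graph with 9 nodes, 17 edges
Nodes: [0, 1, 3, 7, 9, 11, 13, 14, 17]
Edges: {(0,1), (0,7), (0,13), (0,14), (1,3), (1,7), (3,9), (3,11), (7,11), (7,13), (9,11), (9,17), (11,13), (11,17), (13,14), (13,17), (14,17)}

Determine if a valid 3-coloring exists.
No, G is not 3-colorable

Odd cycle [17, 11, 7, 0, 14] needs 3 colors (χ ≥ 3).
Vertex 13 is adjacent to every vertex of [0, 7, 11, 14, 17], which already need 3 colors among themselves, so 13 needs a new color (χ ≥ 4).
Hence χ(G) ≥ 4 > 3, so no proper 3-coloring exists.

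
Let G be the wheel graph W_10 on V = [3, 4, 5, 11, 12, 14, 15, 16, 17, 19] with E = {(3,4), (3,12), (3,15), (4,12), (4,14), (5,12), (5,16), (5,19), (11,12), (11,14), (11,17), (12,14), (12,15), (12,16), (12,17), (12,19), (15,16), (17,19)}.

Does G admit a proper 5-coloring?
A valid 5-coloring: color 1: [12]; color 2: [4, 5, 15, 17]; color 3: [3, 14, 16, 19]; color 4: [11].
(χ(G) = 4 ≤ 5.)

Yes, G is 5-colorable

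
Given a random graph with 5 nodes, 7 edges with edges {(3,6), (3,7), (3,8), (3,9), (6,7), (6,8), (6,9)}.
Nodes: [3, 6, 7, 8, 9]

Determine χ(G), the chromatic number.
χ(G) = 3

Clique number ω(G) = 3 (lower bound: χ ≥ ω).
The clique on [3, 6, 8] has size 3, forcing χ ≥ 3, and the coloring below uses 3 colors, so χ(G) = 3.
A valid 3-coloring: color 1: [6]; color 2: [3]; color 3: [7, 8, 9].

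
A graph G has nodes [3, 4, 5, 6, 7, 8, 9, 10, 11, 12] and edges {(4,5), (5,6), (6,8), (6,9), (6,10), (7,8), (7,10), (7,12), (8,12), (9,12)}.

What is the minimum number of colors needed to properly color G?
χ(G) = 3

Clique number ω(G) = 3 (lower bound: χ ≥ ω).
The clique on [7, 8, 12] has size 3, forcing χ ≥ 3, and the coloring below uses 3 colors, so χ(G) = 3.
A valid 3-coloring: color 1: [3, 4, 6, 7, 11]; color 2: [5, 8, 9, 10]; color 3: [12].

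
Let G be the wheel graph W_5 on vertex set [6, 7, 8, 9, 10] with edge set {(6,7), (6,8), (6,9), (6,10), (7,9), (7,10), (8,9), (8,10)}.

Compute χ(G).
Clique number ω(G) = 3 (lower bound: χ ≥ ω).
The clique on [6, 8, 9] has size 3, forcing χ ≥ 3, and the coloring below uses 3 colors, so χ(G) = 3.
A valid 3-coloring: color 1: [6]; color 2: [9, 10]; color 3: [7, 8].

χ(G) = 3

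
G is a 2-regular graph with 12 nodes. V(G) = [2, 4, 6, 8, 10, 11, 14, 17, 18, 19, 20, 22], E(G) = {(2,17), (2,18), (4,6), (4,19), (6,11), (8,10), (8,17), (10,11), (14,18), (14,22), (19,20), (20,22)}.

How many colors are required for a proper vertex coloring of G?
Clique number ω(G) = 2 (lower bound: χ ≥ ω).
The graph is bipartite (no odd cycle), so 2 colors suffice: χ(G) = 2.
A valid 2-coloring: color 1: [2, 4, 8, 11, 14, 20]; color 2: [6, 10, 17, 18, 19, 22].

χ(G) = 2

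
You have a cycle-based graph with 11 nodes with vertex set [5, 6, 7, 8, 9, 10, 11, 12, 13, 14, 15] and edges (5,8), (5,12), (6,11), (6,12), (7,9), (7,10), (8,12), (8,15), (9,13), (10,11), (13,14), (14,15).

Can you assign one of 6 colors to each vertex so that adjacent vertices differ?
Yes, G is 6-colorable

A valid 6-coloring: color 1: [6, 8, 9, 10, 14]; color 2: [7, 11, 12, 13, 15]; color 3: [5].
(χ(G) = 3 ≤ 6.)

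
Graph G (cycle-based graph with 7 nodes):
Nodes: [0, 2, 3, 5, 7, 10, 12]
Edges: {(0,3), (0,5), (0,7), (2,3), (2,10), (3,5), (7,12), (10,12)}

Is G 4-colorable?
Yes, G is 4-colorable

A valid 4-coloring: color 1: [0, 2, 12]; color 2: [3, 7, 10]; color 3: [5].
(χ(G) = 3 ≤ 4.)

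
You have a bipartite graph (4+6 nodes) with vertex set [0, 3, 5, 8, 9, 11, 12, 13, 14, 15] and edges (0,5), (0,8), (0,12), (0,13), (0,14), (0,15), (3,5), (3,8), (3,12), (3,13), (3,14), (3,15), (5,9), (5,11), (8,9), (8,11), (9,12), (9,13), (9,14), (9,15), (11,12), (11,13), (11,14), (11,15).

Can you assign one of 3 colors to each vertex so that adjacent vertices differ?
Yes, G is 3-colorable

A valid 3-coloring: color 1: [0, 3, 9, 11]; color 2: [5, 8, 12, 13, 14, 15].
(χ(G) = 2 ≤ 3.)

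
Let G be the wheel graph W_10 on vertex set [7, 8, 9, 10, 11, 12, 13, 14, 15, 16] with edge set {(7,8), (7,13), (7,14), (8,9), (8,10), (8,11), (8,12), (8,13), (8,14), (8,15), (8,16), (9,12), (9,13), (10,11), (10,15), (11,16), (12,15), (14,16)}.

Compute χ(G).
Clique number ω(G) = 3 (lower bound: χ ≥ ω).
Odd cycle [16, 11, 10, 15, 12, 9, 13, 7, 14] needs 3 colors (χ ≥ 3).
Vertex 8 is adjacent to every vertex of [7, 9, 10, 11, 12, 13, 14, 15, 16], which already need 3 colors among themselves, so 8 needs a new color (χ ≥ 4).
The coloring below uses 4 colors, so χ(G) = 4.
A valid 4-coloring: color 1: [8]; color 2: [7, 10, 12, 16]; color 3: [9, 11, 14, 15]; color 4: [13].

χ(G) = 4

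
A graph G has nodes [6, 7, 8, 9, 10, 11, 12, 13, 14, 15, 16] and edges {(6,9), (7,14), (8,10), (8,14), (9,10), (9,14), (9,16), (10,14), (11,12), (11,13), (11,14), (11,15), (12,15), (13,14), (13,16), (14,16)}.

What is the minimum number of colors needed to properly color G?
χ(G) = 3

Clique number ω(G) = 3 (lower bound: χ ≥ ω).
The clique on [11, 12, 15] has size 3, forcing χ ≥ 3, and the coloring below uses 3 colors, so χ(G) = 3.
A valid 3-coloring: color 1: [6, 14, 15]; color 2: [7, 10, 11, 16]; color 3: [8, 9, 12, 13].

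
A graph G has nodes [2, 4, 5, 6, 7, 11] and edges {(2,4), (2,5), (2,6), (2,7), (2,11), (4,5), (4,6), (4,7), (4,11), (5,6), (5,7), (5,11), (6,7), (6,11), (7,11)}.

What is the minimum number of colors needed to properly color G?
χ(G) = 6

Clique number ω(G) = 6 (lower bound: χ ≥ ω).
The clique on [2, 4, 5, 6, 7, 11] has size 6, forcing χ ≥ 6, and the coloring below uses 6 colors, so χ(G) = 6.
A valid 6-coloring: color 1: [2]; color 2: [7]; color 3: [5]; color 4: [4]; color 5: [6]; color 6: [11].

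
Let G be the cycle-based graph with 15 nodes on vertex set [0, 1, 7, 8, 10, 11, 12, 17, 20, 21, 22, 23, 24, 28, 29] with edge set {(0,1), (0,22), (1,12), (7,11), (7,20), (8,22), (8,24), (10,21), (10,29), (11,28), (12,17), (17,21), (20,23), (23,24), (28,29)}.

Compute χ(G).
Clique number ω(G) = 2 (lower bound: χ ≥ ω).
Odd cycle [12, 1, 0, 22, 8, 24, 23, 20, 7, 11, 28, 29, 10, 21, 17] needs 3 colors (χ ≥ 3).
The coloring below uses 3 colors, so χ(G) = 3.
A valid 3-coloring: color 1: [0, 7, 8, 12, 21, 23, 28]; color 2: [1, 11, 17, 20, 22, 24, 29]; color 3: [10].

χ(G) = 3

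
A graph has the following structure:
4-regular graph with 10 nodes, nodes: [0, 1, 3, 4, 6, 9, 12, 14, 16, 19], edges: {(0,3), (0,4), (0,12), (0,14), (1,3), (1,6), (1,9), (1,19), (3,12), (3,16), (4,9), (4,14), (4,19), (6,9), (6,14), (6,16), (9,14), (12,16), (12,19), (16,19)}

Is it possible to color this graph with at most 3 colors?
No, G is not 3-colorable

Suppose a proper 3-coloring c exists. The clique [0, 3, 12] takes 3 distinct colors; by symmetry let c(0) = 1, c(3) = 2, c(12) = 3.
- Vertex 16: neighbors [3, 12] already have colors [2, 3] ⇒ c(16) = 1.
- Vertex 19: neighbors [16, 12] already have colors [1, 3] ⇒ c(19) = 2.
- Vertex 4: neighbors [0, 19] already have colors [1, 2] ⇒ c(4) = 3.
- Vertex 14: neighbors [0, 4] already have colors [1, 3] ⇒ c(14) = 2.
- Vertex 6: neighbors [16, 14] already have colors [1, 2] ⇒ c(6) = 3.
- Vertex 1: neighbors [3, 6] already have colors [2, 3] ⇒ c(1) = 1.
- Vertex 9: neighbors [1, 14, 4] already have colors [1, 2, 3] — all 3 colors blocked. Contradiction.
The forced assignments end in a contradiction, so G has no proper 3-coloring (χ ≥ 4).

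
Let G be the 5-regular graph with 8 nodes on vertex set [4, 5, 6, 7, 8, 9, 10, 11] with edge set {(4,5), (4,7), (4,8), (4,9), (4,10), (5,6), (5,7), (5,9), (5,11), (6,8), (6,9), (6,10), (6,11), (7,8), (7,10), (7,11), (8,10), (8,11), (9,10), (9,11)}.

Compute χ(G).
Clique number ω(G) = 4 (lower bound: χ ≥ ω).
The clique on [5, 6, 9, 11] has size 4, forcing χ ≥ 4, and the coloring below uses 4 colors, so χ(G) = 4.
A valid 4-coloring: color 1: [10, 11]; color 2: [5, 8]; color 3: [7, 9]; color 4: [4, 6].

χ(G) = 4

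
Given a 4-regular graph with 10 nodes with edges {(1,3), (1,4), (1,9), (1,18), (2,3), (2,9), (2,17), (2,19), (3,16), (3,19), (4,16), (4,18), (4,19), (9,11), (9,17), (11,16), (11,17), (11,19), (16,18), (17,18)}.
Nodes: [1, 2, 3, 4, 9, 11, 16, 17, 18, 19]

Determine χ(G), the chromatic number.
Clique number ω(G) = 3 (lower bound: χ ≥ ω).
The clique on [1, 4, 18] has size 3, forcing χ ≥ 3, and the coloring below uses 3 colors, so χ(G) = 3.
A valid 3-coloring: color 1: [1, 16, 17, 19]; color 2: [3, 4, 9]; color 3: [2, 11, 18].

χ(G) = 3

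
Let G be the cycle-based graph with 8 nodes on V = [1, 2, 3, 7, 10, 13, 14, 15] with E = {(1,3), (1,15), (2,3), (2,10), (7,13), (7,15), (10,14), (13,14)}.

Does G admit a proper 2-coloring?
Yes, G is 2-colorable

A valid 2-coloring: color 1: [1, 2, 7, 14]; color 2: [3, 10, 13, 15].
(χ(G) = 2 ≤ 2.)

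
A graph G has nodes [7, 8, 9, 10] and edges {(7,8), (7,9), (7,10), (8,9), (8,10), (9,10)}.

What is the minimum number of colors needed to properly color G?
χ(G) = 4

Clique number ω(G) = 4 (lower bound: χ ≥ ω).
The clique on [7, 8, 9, 10] has size 4, forcing χ ≥ 4, and the coloring below uses 4 colors, so χ(G) = 4.
A valid 4-coloring: color 1: [8]; color 2: [10]; color 3: [9]; color 4: [7].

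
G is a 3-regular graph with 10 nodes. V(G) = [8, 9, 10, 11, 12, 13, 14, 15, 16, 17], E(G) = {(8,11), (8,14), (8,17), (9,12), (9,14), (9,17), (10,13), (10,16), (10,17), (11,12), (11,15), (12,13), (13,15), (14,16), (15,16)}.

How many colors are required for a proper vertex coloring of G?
χ(G) = 3

Clique number ω(G) = 2 (lower bound: χ ≥ ω).
Odd cycle [8, 11, 15, 16, 14] needs 3 colors (χ ≥ 3).
The coloring below uses 3 colors, so χ(G) = 3.
A valid 3-coloring: color 1: [11, 13, 16, 17]; color 2: [10, 12, 14, 15]; color 3: [8, 9].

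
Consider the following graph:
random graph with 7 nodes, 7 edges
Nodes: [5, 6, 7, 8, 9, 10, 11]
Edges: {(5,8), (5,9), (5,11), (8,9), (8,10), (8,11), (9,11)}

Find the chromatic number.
Clique number ω(G) = 4 (lower bound: χ ≥ ω).
The clique on [5, 8, 9, 11] has size 4, forcing χ ≥ 4, and the coloring below uses 4 colors, so χ(G) = 4.
A valid 4-coloring: color 1: [6, 7, 8]; color 2: [10, 11]; color 3: [5]; color 4: [9].

χ(G) = 4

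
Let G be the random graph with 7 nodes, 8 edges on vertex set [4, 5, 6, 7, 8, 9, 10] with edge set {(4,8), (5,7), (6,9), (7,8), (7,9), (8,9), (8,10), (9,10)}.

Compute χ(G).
χ(G) = 3

Clique number ω(G) = 3 (lower bound: χ ≥ ω).
The clique on [8, 9, 10] has size 3, forcing χ ≥ 3, and the coloring below uses 3 colors, so χ(G) = 3.
A valid 3-coloring: color 1: [4, 5, 9]; color 2: [6, 8]; color 3: [7, 10].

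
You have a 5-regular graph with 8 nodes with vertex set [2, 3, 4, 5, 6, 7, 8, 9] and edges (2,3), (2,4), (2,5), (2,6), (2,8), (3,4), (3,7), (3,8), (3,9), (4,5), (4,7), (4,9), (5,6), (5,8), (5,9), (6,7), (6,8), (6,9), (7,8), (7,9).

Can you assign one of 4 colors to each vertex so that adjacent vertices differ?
Yes, G is 4-colorable

A valid 4-coloring: color 1: [5, 7]; color 2: [3, 6]; color 3: [2, 9]; color 4: [4, 8].
(χ(G) = 4 ≤ 4.)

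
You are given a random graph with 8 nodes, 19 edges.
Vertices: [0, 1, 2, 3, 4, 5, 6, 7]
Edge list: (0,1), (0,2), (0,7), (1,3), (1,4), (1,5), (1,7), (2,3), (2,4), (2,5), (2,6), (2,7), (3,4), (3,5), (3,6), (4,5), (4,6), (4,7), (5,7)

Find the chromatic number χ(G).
χ(G) = 4

Clique number ω(G) = 4 (lower bound: χ ≥ ω).
The clique on [1, 3, 4, 5] has size 4, forcing χ ≥ 4, and the coloring below uses 4 colors, so χ(G) = 4.
A valid 4-coloring: color 1: [1, 2]; color 2: [0, 4]; color 3: [3, 7]; color 4: [5, 6].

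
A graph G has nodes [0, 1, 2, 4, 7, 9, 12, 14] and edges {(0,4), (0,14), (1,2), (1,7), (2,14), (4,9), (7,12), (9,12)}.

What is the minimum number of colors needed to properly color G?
χ(G) = 2

Clique number ω(G) = 2 (lower bound: χ ≥ ω).
The graph is bipartite (no odd cycle), so 2 colors suffice: χ(G) = 2.
A valid 2-coloring: color 1: [1, 4, 12, 14]; color 2: [0, 2, 7, 9].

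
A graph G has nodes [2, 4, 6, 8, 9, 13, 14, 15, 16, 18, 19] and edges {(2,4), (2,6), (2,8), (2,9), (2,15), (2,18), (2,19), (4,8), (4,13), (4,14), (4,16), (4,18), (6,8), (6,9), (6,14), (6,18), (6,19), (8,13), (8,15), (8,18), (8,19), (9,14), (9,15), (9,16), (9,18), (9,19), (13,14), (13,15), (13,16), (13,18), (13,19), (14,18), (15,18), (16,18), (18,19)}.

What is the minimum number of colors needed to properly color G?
Clique number ω(G) = 5 (lower bound: χ ≥ ω).
The clique on [2, 6, 8, 18, 19] has size 5, forcing χ ≥ 5, and the coloring below uses 5 colors, so χ(G) = 5.
A valid 5-coloring: color 1: [18]; color 2: [8, 9]; color 3: [2, 13]; color 4: [4, 6, 15]; color 5: [14, 16, 19].

χ(G) = 5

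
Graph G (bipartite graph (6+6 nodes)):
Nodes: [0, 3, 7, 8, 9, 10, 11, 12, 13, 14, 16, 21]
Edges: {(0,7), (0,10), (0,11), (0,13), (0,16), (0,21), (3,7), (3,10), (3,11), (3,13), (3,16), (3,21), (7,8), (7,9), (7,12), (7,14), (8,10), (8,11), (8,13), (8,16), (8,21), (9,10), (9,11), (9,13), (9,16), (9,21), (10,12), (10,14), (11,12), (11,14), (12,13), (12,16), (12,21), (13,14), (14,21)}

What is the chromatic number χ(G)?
χ(G) = 2

Clique number ω(G) = 2 (lower bound: χ ≥ ω).
The graph is bipartite (no odd cycle), so 2 colors suffice: χ(G) = 2.
A valid 2-coloring: color 1: [0, 3, 8, 9, 12, 14]; color 2: [7, 10, 11, 13, 16, 21].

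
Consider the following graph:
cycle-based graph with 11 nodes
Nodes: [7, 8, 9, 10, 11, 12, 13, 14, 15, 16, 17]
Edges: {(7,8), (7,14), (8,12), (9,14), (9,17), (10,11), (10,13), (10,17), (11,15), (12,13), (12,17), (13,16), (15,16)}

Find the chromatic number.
χ(G) = 3

Clique number ω(G) = 2 (lower bound: χ ≥ ω).
Odd cycle [15, 11, 10, 13, 16] needs 3 colors (χ ≥ 3).
The coloring below uses 3 colors, so χ(G) = 3.
A valid 3-coloring: color 1: [8, 11, 13, 14, 17]; color 2: [7, 9, 10, 12, 15]; color 3: [16].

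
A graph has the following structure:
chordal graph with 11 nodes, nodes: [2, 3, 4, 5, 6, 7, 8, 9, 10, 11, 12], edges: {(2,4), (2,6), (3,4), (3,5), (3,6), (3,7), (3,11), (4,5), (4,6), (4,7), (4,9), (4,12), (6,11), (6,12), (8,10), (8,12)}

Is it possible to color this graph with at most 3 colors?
A valid 3-coloring: color 1: [4, 8, 11]; color 2: [2, 3, 9, 10, 12]; color 3: [5, 6, 7].
(χ(G) = 3 ≤ 3.)

Yes, G is 3-colorable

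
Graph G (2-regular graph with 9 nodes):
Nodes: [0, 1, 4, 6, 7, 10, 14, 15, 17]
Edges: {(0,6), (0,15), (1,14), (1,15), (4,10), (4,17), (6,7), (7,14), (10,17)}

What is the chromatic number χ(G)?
χ(G) = 3

Clique number ω(G) = 3 (lower bound: χ ≥ ω).
The clique on [4, 10, 17] has size 3, forcing χ ≥ 3, and the coloring below uses 3 colors, so χ(G) = 3.
A valid 3-coloring: color 1: [0, 1, 7, 17]; color 2: [4, 6, 14, 15]; color 3: [10].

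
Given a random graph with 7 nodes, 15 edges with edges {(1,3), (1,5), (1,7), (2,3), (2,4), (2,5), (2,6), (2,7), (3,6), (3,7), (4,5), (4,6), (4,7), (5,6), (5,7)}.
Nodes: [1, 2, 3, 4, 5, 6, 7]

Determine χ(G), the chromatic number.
χ(G) = 4

Clique number ω(G) = 4 (lower bound: χ ≥ ω).
The clique on [2, 4, 5, 6] has size 4, forcing χ ≥ 4, and the coloring below uses 4 colors, so χ(G) = 4.
A valid 4-coloring: color 1: [1, 2]; color 2: [6, 7]; color 3: [3, 5]; color 4: [4].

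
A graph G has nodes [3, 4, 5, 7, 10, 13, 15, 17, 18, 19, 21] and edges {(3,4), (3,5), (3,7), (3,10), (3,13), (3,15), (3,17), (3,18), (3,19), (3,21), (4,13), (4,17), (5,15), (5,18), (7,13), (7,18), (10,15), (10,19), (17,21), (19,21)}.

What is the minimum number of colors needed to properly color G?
Clique number ω(G) = 3 (lower bound: χ ≥ ω).
The clique on [3, 4, 17] has size 3, forcing χ ≥ 3, and the coloring below uses 3 colors, so χ(G) = 3.
A valid 3-coloring: color 1: [3]; color 2: [4, 5, 7, 10, 21]; color 3: [13, 15, 17, 18, 19].

χ(G) = 3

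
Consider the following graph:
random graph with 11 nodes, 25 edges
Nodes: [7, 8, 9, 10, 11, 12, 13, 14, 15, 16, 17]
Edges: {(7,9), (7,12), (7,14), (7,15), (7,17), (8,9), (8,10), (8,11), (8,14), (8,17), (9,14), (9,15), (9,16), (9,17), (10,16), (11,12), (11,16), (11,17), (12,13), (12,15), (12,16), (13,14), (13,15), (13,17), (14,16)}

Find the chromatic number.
χ(G) = 4

Clique number ω(G) = 3 (lower bound: χ ≥ ω).
Suppose a proper 3-coloring c exists. The clique [7, 9, 14] takes 3 distinct colors; by symmetry let c(7) = 1, c(9) = 2, c(14) = 3.
- Vertex 8: neighbors [9, 14] already have colors [2, 3] ⇒ c(8) = 1.
- Vertex 16: neighbors [9, 14] already have colors [2, 3] ⇒ c(16) = 1.
- Vertex 15: neighbors [7, 9] already have colors [1, 2] ⇒ c(15) = 3.
- Vertex 12: neighbors [7, 15] already have colors [1, 3] ⇒ c(12) = 2.
- Vertex 17: neighbors [7, 9] already have colors [1, 2] ⇒ c(17) = 3.
- Vertex 11: neighbors [8, 12, 17] already have colors [1, 2, 3] — all 3 colors blocked. Contradiction.
The forced assignments end in a contradiction, so G has no proper 3-coloring (χ ≥ 4).
The coloring below uses 4 colors, so χ(G) = 4.
A valid 4-coloring: color 1: [9, 10, 12]; color 2: [7, 8, 13, 16]; color 3: [14, 15, 17]; color 4: [11].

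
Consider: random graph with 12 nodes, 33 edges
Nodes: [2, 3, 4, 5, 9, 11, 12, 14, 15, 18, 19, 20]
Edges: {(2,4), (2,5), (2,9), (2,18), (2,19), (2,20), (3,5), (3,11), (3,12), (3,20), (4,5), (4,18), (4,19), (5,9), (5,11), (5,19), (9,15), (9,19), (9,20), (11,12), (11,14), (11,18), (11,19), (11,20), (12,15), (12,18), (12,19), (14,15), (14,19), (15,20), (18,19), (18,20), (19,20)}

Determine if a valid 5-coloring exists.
A valid 5-coloring: color 1: [3, 15, 19]; color 2: [2, 11]; color 3: [5, 12, 14, 20]; color 4: [9, 18]; color 5: [4].
(χ(G) = 5 ≤ 5.)

Yes, G is 5-colorable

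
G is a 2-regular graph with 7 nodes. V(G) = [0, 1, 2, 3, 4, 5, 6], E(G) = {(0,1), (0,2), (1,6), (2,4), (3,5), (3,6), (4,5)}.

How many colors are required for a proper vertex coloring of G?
Clique number ω(G) = 2 (lower bound: χ ≥ ω).
Odd cycle [0, 2, 4, 5, 3, 6, 1] needs 3 colors (χ ≥ 3).
The coloring below uses 3 colors, so χ(G) = 3.
A valid 3-coloring: color 1: [2, 5, 6]; color 2: [0, 3, 4]; color 3: [1].

χ(G) = 3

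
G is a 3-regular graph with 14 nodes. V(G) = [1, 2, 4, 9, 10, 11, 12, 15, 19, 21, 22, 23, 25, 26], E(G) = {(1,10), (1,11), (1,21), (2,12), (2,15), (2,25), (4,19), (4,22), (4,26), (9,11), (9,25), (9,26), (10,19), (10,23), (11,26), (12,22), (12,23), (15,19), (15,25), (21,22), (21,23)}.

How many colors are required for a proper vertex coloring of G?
χ(G) = 3

Clique number ω(G) = 3 (lower bound: χ ≥ ω).
The clique on [2, 15, 25] has size 3, forcing χ ≥ 3, and the coloring below uses 3 colors, so χ(G) = 3.
A valid 3-coloring: color 1: [1, 2, 9, 19, 22, 23]; color 2: [4, 10, 11, 12, 15, 21]; color 3: [25, 26].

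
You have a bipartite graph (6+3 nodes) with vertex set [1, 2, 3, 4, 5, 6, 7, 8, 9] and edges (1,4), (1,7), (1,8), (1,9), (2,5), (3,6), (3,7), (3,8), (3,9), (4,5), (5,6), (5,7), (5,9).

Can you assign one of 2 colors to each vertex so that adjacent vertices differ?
Yes, G is 2-colorable

A valid 2-coloring: color 1: [1, 3, 5]; color 2: [2, 4, 6, 7, 8, 9].
(χ(G) = 2 ≤ 2.)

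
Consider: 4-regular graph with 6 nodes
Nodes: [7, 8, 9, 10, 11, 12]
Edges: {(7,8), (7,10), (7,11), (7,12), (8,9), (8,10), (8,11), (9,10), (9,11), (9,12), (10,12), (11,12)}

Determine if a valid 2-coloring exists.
No, G is not 2-colorable

The clique on vertices [8, 9, 10] has size 3 > 2, so it alone needs 3 colors.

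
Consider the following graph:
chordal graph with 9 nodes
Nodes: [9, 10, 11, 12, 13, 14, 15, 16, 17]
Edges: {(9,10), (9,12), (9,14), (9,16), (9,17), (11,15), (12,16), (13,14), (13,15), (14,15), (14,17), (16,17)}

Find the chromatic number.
Clique number ω(G) = 3 (lower bound: χ ≥ ω).
The clique on [9, 16, 17] has size 3, forcing χ ≥ 3, and the coloring below uses 3 colors, so χ(G) = 3.
A valid 3-coloring: color 1: [9, 15]; color 2: [10, 11, 14, 16]; color 3: [12, 13, 17].

χ(G) = 3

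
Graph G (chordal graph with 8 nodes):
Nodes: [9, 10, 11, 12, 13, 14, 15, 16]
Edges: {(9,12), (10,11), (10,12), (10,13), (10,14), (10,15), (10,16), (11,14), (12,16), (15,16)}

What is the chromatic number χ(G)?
Clique number ω(G) = 3 (lower bound: χ ≥ ω).
The clique on [10, 12, 16] has size 3, forcing χ ≥ 3, and the coloring below uses 3 colors, so χ(G) = 3.
A valid 3-coloring: color 1: [9, 10]; color 2: [12, 13, 14, 15]; color 3: [11, 16].

χ(G) = 3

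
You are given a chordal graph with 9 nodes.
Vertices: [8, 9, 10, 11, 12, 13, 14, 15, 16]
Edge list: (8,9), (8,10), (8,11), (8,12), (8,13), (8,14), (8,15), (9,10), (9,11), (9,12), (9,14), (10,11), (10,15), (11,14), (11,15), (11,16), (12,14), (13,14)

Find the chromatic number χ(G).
Clique number ω(G) = 4 (lower bound: χ ≥ ω).
The clique on [8, 9, 10, 11] has size 4, forcing χ ≥ 4, and the coloring below uses 4 colors, so χ(G) = 4.
A valid 4-coloring: color 1: [8, 16]; color 2: [11, 12, 13]; color 3: [9, 15]; color 4: [10, 14].

χ(G) = 4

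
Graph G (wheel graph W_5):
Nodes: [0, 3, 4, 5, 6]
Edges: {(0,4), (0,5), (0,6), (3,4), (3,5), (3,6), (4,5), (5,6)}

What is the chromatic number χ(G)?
Clique number ω(G) = 3 (lower bound: χ ≥ ω).
The clique on [0, 4, 5] has size 3, forcing χ ≥ 3, and the coloring below uses 3 colors, so χ(G) = 3.
A valid 3-coloring: color 1: [5]; color 2: [4, 6]; color 3: [0, 3].

χ(G) = 3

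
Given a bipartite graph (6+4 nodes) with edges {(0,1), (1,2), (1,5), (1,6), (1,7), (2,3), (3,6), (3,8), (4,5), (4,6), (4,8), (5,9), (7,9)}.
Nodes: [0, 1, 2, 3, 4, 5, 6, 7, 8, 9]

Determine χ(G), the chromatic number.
Clique number ω(G) = 2 (lower bound: χ ≥ ω).
The graph is bipartite (no odd cycle), so 2 colors suffice: χ(G) = 2.
A valid 2-coloring: color 1: [1, 3, 4, 9]; color 2: [0, 2, 5, 6, 7, 8].

χ(G) = 2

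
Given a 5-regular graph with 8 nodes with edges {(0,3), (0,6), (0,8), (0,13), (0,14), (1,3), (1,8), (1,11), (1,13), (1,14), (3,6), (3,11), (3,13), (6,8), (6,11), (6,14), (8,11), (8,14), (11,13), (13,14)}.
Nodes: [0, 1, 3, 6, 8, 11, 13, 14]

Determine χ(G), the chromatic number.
Clique number ω(G) = 4 (lower bound: χ ≥ ω).
The clique on [0, 6, 8, 14] has size 4, forcing χ ≥ 4, and the coloring below uses 4 colors, so χ(G) = 4.
A valid 4-coloring: color 1: [6, 13]; color 2: [11, 14]; color 3: [3, 8]; color 4: [0, 1].

χ(G) = 4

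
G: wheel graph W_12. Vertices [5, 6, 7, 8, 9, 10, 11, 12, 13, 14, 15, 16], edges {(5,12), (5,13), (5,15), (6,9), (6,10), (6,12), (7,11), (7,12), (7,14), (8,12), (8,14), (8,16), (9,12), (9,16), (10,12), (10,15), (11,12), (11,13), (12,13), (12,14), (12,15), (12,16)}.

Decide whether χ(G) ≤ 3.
Odd cycle [14, 7, 11, 13, 5, 15, 10, 6, 9, 16, 8] needs 3 colors (χ ≥ 3).
Vertex 12 is adjacent to every vertex of [5, 6, 7, 8, 9, 10, 11, 13, 14, 15, 16], which already need 3 colors among themselves, so 12 needs a new color (χ ≥ 4).
Hence χ(G) ≥ 4 > 3, so no proper 3-coloring exists.

No, G is not 3-colorable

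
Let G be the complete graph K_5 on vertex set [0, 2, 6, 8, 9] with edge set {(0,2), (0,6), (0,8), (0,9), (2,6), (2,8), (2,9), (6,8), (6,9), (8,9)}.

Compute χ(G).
χ(G) = 5

Clique number ω(G) = 5 (lower bound: χ ≥ ω).
The clique on [0, 2, 6, 8, 9] has size 5, forcing χ ≥ 5, and the coloring below uses 5 colors, so χ(G) = 5.
A valid 5-coloring: color 1: [6]; color 2: [0]; color 3: [8]; color 4: [9]; color 5: [2].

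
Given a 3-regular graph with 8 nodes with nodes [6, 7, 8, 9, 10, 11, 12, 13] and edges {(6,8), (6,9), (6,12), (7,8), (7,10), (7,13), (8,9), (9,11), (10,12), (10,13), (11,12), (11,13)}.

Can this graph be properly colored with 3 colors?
A valid 3-coloring: color 1: [6, 10, 11]; color 2: [8, 12, 13]; color 3: [7, 9].
(χ(G) = 3 ≤ 3.)

Yes, G is 3-colorable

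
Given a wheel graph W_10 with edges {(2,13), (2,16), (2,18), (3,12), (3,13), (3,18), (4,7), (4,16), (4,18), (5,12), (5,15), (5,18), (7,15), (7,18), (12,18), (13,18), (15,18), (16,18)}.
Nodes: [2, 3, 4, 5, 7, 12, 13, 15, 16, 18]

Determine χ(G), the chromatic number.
Clique number ω(G) = 3 (lower bound: χ ≥ ω).
Odd cycle [13, 3, 12, 5, 15, 7, 4, 16, 2] needs 3 colors (χ ≥ 3).
Vertex 18 is adjacent to every vertex of [2, 3, 4, 5, 7, 12, 13, 15, 16], which already need 3 colors among themselves, so 18 needs a new color (χ ≥ 4).
The coloring below uses 4 colors, so χ(G) = 4.
A valid 4-coloring: color 1: [18]; color 2: [12, 13, 15, 16]; color 3: [2, 3, 5, 7]; color 4: [4].

χ(G) = 4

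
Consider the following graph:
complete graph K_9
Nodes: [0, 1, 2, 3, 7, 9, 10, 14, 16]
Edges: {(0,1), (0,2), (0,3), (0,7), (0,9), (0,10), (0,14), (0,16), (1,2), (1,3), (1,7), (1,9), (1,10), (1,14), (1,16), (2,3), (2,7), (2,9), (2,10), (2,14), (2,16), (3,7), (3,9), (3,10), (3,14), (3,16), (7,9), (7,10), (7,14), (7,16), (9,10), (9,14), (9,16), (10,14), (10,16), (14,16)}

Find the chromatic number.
Clique number ω(G) = 9 (lower bound: χ ≥ ω).
The clique on [0, 1, 2, 3, 7, 9, 10, 14, 16] has size 9, forcing χ ≥ 9, and the coloring below uses 9 colors, so χ(G) = 9.
A valid 9-coloring: color 1: [16]; color 2: [3]; color 3: [7]; color 4: [9]; color 5: [2]; color 6: [1]; color 7: [14]; color 8: [10]; color 9: [0].

χ(G) = 9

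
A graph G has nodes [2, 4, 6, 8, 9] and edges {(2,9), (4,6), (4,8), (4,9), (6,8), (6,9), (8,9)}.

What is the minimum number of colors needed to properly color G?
Clique number ω(G) = 4 (lower bound: χ ≥ ω).
The clique on [4, 6, 8, 9] has size 4, forcing χ ≥ 4, and the coloring below uses 4 colors, so χ(G) = 4.
A valid 4-coloring: color 1: [9]; color 2: [2, 4]; color 3: [6]; color 4: [8].

χ(G) = 4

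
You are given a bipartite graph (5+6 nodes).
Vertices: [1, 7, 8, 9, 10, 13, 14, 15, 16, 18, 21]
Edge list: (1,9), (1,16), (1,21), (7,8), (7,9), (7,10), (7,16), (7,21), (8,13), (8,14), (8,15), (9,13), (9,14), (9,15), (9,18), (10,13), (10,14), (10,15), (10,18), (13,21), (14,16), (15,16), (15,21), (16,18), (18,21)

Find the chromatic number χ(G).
Clique number ω(G) = 2 (lower bound: χ ≥ ω).
The graph is bipartite (no odd cycle), so 2 colors suffice: χ(G) = 2.
A valid 2-coloring: color 1: [8, 9, 10, 16, 21]; color 2: [1, 7, 13, 14, 15, 18].

χ(G) = 2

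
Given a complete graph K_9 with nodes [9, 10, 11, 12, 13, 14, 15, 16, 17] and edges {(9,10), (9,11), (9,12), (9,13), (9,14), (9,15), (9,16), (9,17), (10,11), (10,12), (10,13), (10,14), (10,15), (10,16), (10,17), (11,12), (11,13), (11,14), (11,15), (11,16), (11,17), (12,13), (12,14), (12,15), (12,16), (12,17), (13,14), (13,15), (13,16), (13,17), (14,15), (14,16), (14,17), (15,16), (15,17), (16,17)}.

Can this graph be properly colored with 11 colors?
Yes, G is 11-colorable

A valid 11-coloring: color 1: [16]; color 2: [17]; color 3: [13]; color 4: [15]; color 5: [14]; color 6: [12]; color 7: [9]; color 8: [11]; color 9: [10].
(χ(G) = 9 ≤ 11.)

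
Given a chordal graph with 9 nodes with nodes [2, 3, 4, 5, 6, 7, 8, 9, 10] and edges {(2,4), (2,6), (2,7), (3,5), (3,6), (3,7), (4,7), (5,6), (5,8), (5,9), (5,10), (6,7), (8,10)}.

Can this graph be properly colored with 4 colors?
A valid 4-coloring: color 1: [5, 7]; color 2: [4, 6, 8, 9]; color 3: [2, 3, 10].
(χ(G) = 3 ≤ 4.)

Yes, G is 4-colorable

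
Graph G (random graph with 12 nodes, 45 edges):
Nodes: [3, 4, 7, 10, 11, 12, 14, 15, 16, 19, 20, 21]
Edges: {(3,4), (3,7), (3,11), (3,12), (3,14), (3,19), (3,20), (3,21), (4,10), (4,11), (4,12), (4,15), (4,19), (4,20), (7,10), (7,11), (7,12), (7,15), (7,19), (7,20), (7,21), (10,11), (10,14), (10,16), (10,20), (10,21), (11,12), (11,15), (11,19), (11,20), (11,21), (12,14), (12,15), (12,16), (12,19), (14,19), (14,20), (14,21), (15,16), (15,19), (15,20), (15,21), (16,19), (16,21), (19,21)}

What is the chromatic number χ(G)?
χ(G) = 5

Clique number ω(G) = 5 (lower bound: χ ≥ ω).
The clique on [3, 4, 11, 12, 19] has size 5, forcing χ ≥ 5, and the coloring below uses 5 colors, so χ(G) = 5.
A valid 5-coloring: color 1: [10, 19]; color 2: [11, 14, 16]; color 3: [4, 7]; color 4: [12, 20, 21]; color 5: [3, 15].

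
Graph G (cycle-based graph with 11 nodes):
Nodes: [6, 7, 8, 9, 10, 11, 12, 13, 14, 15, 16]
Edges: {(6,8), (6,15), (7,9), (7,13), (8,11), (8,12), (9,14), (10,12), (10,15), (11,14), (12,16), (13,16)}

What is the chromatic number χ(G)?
Clique number ω(G) = 2 (lower bound: χ ≥ ω).
Odd cycle [8, 6, 15, 10, 12] needs 3 colors (χ ≥ 3).
The coloring below uses 3 colors, so χ(G) = 3.
A valid 3-coloring: color 1: [6, 9, 11, 12, 13]; color 2: [7, 8, 10, 14, 16]; color 3: [15].

χ(G) = 3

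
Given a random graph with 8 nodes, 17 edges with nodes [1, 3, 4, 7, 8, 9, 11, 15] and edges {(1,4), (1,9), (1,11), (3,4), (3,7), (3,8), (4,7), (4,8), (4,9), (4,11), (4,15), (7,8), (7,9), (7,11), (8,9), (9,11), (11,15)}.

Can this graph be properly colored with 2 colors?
The clique on vertices [1, 4, 9, 11] has size 4 > 2, so it alone needs 4 colors.

No, G is not 2-colorable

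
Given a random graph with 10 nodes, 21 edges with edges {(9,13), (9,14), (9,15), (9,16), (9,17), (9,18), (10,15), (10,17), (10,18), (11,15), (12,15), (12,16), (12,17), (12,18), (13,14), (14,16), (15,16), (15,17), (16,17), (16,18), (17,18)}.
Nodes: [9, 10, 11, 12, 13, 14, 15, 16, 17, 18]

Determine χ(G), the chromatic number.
χ(G) = 4

Clique number ω(G) = 4 (lower bound: χ ≥ ω).
The clique on [9, 16, 17, 18] has size 4, forcing χ ≥ 4, and the coloring below uses 4 colors, so χ(G) = 4.
A valid 4-coloring: color 1: [10, 11, 13, 16]; color 2: [14, 17]; color 3: [9, 12]; color 4: [15, 18].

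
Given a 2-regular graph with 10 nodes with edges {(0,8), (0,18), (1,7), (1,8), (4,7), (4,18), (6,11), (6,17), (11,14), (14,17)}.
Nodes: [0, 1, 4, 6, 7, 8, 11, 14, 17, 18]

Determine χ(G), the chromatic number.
Clique number ω(G) = 2 (lower bound: χ ≥ ω).
The graph is bipartite (no odd cycle), so 2 colors suffice: χ(G) = 2.
A valid 2-coloring: color 1: [0, 1, 4, 6, 14]; color 2: [7, 8, 11, 17, 18].

χ(G) = 2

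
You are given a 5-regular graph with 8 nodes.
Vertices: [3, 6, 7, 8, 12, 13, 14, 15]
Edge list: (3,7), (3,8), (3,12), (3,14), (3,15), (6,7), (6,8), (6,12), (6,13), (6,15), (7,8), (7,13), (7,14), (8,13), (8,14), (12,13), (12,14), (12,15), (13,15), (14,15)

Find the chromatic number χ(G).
χ(G) = 4

Clique number ω(G) = 4 (lower bound: χ ≥ ω).
The clique on [3, 7, 8, 14] has size 4, forcing χ ≥ 4, and the coloring below uses 4 colors, so χ(G) = 4.
A valid 4-coloring: color 1: [6, 14]; color 2: [7, 15]; color 3: [3, 13]; color 4: [8, 12].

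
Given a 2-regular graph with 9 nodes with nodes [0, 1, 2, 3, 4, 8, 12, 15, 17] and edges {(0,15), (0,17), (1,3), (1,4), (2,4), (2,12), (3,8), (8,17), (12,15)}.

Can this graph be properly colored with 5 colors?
Yes, G is 5-colorable

A valid 5-coloring: color 1: [1, 2, 15, 17]; color 2: [0, 4, 8, 12]; color 3: [3].
(χ(G) = 3 ≤ 5.)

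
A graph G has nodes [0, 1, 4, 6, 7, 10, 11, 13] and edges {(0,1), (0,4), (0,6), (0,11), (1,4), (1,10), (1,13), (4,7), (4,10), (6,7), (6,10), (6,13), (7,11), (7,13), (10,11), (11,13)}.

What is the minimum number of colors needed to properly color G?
χ(G) = 3

Clique number ω(G) = 3 (lower bound: χ ≥ ω).
The clique on [0, 1, 4] has size 3, forcing χ ≥ 3, and the coloring below uses 3 colors, so χ(G) = 3.
A valid 3-coloring: color 1: [4, 6, 11]; color 2: [0, 10, 13]; color 3: [1, 7].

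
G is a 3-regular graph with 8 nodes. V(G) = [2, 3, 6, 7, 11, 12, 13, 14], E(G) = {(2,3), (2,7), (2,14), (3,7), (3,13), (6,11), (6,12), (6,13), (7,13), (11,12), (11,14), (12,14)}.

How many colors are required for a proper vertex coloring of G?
χ(G) = 3

Clique number ω(G) = 3 (lower bound: χ ≥ ω).
The clique on [2, 3, 7] has size 3, forcing χ ≥ 3, and the coloring below uses 3 colors, so χ(G) = 3.
A valid 3-coloring: color 1: [2, 12, 13]; color 2: [7, 11]; color 3: [3, 6, 14].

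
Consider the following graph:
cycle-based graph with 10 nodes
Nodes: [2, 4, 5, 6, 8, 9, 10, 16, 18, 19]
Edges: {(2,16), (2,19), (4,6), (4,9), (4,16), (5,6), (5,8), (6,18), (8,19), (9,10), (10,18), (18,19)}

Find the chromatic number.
Clique number ω(G) = 2 (lower bound: χ ≥ ω).
Odd cycle [8, 5, 6, 18, 19] needs 3 colors (χ ≥ 3).
The coloring below uses 3 colors, so χ(G) = 3.
A valid 3-coloring: color 1: [2, 4, 8, 18]; color 2: [6, 10, 16, 19]; color 3: [5, 9].

χ(G) = 3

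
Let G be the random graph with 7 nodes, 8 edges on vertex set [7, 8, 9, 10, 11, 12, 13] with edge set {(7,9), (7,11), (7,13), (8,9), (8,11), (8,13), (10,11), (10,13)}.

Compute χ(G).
Clique number ω(G) = 2 (lower bound: χ ≥ ω).
The graph is bipartite (no odd cycle), so 2 colors suffice: χ(G) = 2.
A valid 2-coloring: color 1: [9, 11, 12, 13]; color 2: [7, 8, 10].

χ(G) = 2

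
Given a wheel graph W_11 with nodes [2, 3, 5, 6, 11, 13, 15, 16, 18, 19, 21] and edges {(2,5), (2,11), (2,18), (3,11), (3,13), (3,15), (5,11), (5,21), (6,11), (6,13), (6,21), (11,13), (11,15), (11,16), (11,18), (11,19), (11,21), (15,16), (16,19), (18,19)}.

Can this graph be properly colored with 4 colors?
Yes, G is 4-colorable

A valid 4-coloring: color 1: [11]; color 2: [3, 5, 6, 16, 18]; color 3: [2, 13, 15, 19, 21].
(χ(G) = 3 ≤ 4.)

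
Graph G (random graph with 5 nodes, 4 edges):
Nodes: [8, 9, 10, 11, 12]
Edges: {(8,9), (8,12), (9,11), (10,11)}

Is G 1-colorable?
No, G is not 1-colorable

Edge (8,9) forces its endpoints to differ, so 1 color is not enough.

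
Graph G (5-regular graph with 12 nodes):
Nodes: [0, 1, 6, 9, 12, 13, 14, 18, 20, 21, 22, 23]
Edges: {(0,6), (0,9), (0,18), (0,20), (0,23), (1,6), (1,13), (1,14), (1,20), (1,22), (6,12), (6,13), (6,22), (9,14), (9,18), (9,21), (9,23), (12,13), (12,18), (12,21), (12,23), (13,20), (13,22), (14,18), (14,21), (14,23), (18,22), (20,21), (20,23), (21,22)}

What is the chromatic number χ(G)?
Clique number ω(G) = 4 (lower bound: χ ≥ ω).
The clique on [1, 6, 13, 22] has size 4, forcing χ ≥ 4, and the coloring below uses 4 colors, so χ(G) = 4.
A valid 4-coloring: color 1: [1, 18, 21, 23]; color 2: [9, 12, 20, 22]; color 3: [0, 13, 14]; color 4: [6].

χ(G) = 4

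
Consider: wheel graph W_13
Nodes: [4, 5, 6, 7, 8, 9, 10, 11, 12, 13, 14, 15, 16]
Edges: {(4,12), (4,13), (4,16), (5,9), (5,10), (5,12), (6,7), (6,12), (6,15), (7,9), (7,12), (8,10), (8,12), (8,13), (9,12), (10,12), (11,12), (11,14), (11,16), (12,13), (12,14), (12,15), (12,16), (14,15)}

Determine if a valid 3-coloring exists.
A valid 3-coloring: color 1: [12]; color 2: [4, 5, 7, 8, 11, 15]; color 3: [6, 9, 10, 13, 14, 16].
(χ(G) = 3 ≤ 3.)

Yes, G is 3-colorable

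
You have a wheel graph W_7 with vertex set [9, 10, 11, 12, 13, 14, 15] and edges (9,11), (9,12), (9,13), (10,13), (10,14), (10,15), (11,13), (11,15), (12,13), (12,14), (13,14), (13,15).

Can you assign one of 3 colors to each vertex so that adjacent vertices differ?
Yes, G is 3-colorable

A valid 3-coloring: color 1: [13]; color 2: [10, 11, 12]; color 3: [9, 14, 15].
(χ(G) = 3 ≤ 3.)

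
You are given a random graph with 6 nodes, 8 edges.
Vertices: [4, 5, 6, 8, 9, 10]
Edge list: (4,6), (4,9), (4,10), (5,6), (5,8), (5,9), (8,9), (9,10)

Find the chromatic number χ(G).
Clique number ω(G) = 3 (lower bound: χ ≥ ω).
The clique on [5, 8, 9] has size 3, forcing χ ≥ 3, and the coloring below uses 3 colors, so χ(G) = 3.
A valid 3-coloring: color 1: [6, 9]; color 2: [4, 5]; color 3: [8, 10].

χ(G) = 3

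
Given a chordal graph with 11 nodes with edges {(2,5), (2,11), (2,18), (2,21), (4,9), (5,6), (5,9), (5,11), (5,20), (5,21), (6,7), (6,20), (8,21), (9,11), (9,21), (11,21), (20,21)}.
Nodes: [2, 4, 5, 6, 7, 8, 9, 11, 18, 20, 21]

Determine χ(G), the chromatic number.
Clique number ω(G) = 4 (lower bound: χ ≥ ω).
The clique on [5, 9, 11, 21] has size 4, forcing χ ≥ 4, and the coloring below uses 4 colors, so χ(G) = 4.
A valid 4-coloring: color 1: [4, 5, 7, 8, 18]; color 2: [6, 21]; color 3: [11, 20]; color 4: [2, 9].

χ(G) = 4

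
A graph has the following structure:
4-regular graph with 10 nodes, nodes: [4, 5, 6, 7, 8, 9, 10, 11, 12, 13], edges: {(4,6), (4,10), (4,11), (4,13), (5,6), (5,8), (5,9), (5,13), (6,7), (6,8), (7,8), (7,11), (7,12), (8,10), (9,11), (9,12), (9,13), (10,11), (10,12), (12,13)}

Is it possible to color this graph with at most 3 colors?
No, G is not 3-colorable

Suppose a proper 3-coloring c exists. The clique [4, 10, 11] takes 3 distinct colors; by symmetry let c(4) = 1, c(10) = 2, c(11) = 3.
- Vertex 6: neighbors [4] already have colors [1]; try each remaining color.
- Case c(6) = 2:
  - Vertex 7: neighbors [6, 11] already have colors [2, 3] ⇒ c(7) = 1.
  - Vertex 12: neighbors [7, 10] already have colors [1, 2] ⇒ c(12) = 3.
  - Vertex 13: neighbors [4, 12] already have colors [1, 3] ⇒ c(13) = 2.
  - Vertex 8: neighbors [7, 6] already have colors [1, 2] ⇒ c(8) = 3.
  - Vertex 5: neighbors [6, 8] already have colors [2, 3] ⇒ c(5) = 1.
  - Vertex 9: neighbors [5, 13, 11] already have colors [1, 2, 3] — all 3 colors blocked. Contradiction.
- Case c(6) = 3:
  - Vertex 8: neighbors [10, 6] already have colors [2, 3] ⇒ c(8) = 1.
  - Vertex 5: neighbors [8, 6] already have colors [1, 3] ⇒ c(5) = 2.
  - Vertex 9: neighbors [5, 11] already have colors [2, 3] ⇒ c(9) = 1.
  - Vertex 12: neighbors [9, 10] already have colors [1, 2] ⇒ c(12) = 3.
  - Vertex 13: neighbors [4, 5, 12] already have colors [1, 2, 3] — all 3 colors blocked. Contradiction.
Every case ends in a contradiction, so G has no proper 3-coloring (χ ≥ 4).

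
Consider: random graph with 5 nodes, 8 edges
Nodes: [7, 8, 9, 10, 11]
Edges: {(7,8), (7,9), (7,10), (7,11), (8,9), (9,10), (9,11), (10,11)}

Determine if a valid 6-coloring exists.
A valid 6-coloring: color 1: [7]; color 2: [9]; color 3: [8, 11]; color 4: [10].
(χ(G) = 4 ≤ 6.)

Yes, G is 6-colorable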